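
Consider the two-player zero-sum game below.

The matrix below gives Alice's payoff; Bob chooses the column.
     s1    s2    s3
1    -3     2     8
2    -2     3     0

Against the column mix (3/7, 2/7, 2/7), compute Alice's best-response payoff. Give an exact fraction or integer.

1: (-3)·(3/7) + (2)·(2/7) + (8)·(2/7) = 11/7.
2: (-2)·(3/7) + (3)·(2/7) + (0)·(2/7) = 0.
The best pure response is 1 with expected payoff 11/7.

11/7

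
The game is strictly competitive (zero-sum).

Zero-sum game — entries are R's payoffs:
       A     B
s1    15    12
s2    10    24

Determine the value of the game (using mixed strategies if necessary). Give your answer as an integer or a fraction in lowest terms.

Row minima are 12 and 10, so R's maximin is 12; column maxima are 15 and 24, so C's minimax is 15. These differ, so the equilibrium is in mixed strategies.
Let R play s1 with probability p. C is indifferent when 15p + 10(1−p) = 12p + 24(1−p), giving p = 14/17.
Let C play A with probability q. R is indifferent when 15q + 12(1−q) = 10q + 24(1−q), giving q = 12/17.
The value is 15·(12/17) + (12)·(5/17) = 240/17.

240/17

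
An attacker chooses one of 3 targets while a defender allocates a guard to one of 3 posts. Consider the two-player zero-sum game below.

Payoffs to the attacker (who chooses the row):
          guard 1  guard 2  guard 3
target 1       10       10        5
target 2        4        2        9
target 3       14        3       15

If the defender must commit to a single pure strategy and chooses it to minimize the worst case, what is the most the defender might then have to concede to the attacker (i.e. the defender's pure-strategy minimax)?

The worst case (largest entry) in each column is guard 1: 14, guard 2: 10, guard 3: 15.
The best (smallest) of these is 10.

10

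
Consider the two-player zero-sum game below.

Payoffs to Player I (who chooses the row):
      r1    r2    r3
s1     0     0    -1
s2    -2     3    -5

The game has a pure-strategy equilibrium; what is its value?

Row minima: -1, -5 → Player I's maximin is -1.
Column maxima: 0, 3, -1 → Player II's minimax is -1.
They coincide at (s1, r3), so the value is -1.

-1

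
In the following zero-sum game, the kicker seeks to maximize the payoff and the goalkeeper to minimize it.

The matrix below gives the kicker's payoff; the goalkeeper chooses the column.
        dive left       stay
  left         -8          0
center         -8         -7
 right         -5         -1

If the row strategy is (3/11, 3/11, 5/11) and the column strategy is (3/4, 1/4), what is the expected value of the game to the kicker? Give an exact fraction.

-245/44

Against (3/4, 1/4), each row's expected payoff is left: -6; center: -31/4; right: -4.
Taking the (3/11, 3/11, 5/11)-weighted average: (3/11)·(-6) + (3/11)·(-31/4) + (5/11)·(-4) = -245/44.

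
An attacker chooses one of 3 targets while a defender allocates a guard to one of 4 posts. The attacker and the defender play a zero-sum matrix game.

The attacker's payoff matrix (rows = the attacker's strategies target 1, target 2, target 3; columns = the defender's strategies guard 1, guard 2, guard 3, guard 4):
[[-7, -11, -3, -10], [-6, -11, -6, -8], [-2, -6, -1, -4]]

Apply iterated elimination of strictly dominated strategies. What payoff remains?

-6

Row target 2 is strictly dominated by row target 3 (-2>-6, -6>-11, -1>-6, -4>-8); eliminate target 2.
Row target 1 is strictly dominated by row target 3 (-2>-7, -6>-11, -1>-3, -4>-10); eliminate target 1.
Column guard 1 is strictly dominated by guard 2 for the defender (-6<-2); eliminate guard 1.
Column guard 4 is strictly dominated by guard 2 for the defender (-6<-4); eliminate guard 4.
Column guard 3 is strictly dominated by guard 2 for the defender (-6<-1); eliminate guard 3.
Only (target 3, guard 2) remains, with payoff -6.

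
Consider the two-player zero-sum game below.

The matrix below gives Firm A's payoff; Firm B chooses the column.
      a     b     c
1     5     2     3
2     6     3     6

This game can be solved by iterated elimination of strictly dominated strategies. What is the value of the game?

3

Row 1 is strictly dominated by row 2 (6>5, 3>2, 6>3); eliminate 1.
Column a is strictly dominated by b for Firm B (3<6); eliminate a.
Column c is strictly dominated by b for Firm B (3<6); eliminate c.
Only (2, b) remains, with payoff 3.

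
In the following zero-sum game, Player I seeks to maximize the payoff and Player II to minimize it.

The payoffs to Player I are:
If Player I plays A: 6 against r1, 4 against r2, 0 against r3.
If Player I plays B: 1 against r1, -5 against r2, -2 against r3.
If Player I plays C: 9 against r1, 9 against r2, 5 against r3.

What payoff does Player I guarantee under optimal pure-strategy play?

Row minima: 0, -5, 5 → Player I's maximin is 5.
Column maxima: 9, 9, 5 → Player II's minimax is 5.
They coincide at (C, r3), so the value is 5.

5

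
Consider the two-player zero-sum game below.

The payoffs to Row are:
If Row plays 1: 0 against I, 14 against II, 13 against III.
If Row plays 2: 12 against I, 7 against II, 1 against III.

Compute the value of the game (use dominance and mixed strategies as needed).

13/2

Column II is strictly dominated by III for Column (it gives Row more in every row).
The remaining 2×2 game on (1, 2) × (I, III) has no saddle point. Let Row play 1 with probability p; indifference gives 12(1−p) = 13p + (1−p), so p = 11/24.
Similarly Column's optimal q on I is 1/2, and the value is 0·(1/2) + (13)·(1/2) = 13/2.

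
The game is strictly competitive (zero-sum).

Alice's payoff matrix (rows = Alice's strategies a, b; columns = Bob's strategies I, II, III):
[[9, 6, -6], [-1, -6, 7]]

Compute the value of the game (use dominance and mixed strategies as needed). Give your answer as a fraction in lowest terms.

Column I is strictly dominated by II for Bob (it gives Alice more in every row).
The remaining 2×2 game on (a, b) × (II, III) has no saddle point. Let Alice play a with probability p; indifference gives 6p − 6(1−p) = −6p + 7(1−p), so p = 13/25.
Similarly Bob's optimal q on II is 13/25, and the value is 6·(13/25) + (-6)·(12/25) = 6/25.

6/25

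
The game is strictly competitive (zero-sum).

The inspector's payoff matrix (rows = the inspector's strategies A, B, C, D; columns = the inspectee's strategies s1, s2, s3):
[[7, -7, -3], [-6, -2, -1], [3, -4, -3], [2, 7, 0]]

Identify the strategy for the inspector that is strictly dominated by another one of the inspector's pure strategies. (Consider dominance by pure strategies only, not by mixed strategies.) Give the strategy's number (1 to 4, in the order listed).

2

Compare B with D: 2 > -6, 7 > -2, 0 > -1.
So D strictly dominates B for the inspector; B is strictly dominated.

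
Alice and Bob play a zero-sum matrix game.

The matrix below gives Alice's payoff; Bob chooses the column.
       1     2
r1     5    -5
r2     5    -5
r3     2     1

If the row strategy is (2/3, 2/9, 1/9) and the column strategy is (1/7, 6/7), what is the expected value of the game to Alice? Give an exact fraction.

Against (1/7, 6/7), each row's expected payoff is r1: -25/7; r2: -25/7; r3: 8/7.
Taking the (2/3, 2/9, 1/9)-weighted average: (2/3)·(-25/7) + (2/9)·(-25/7) + (1/9)·(8/7) = -64/21.

-64/21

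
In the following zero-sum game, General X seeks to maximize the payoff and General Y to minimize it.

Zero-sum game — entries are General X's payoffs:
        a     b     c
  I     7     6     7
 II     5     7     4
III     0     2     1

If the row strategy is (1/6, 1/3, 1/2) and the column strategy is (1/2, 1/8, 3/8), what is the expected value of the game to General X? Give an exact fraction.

Against (1/2, 1/8, 3/8), each row's expected payoff is I: 55/8; II: 39/8; III: 5/8.
Taking the (1/6, 1/3, 1/2)-weighted average: (1/6)·(55/8) + (1/3)·(39/8) + (1/2)·(5/8) = 37/12.

37/12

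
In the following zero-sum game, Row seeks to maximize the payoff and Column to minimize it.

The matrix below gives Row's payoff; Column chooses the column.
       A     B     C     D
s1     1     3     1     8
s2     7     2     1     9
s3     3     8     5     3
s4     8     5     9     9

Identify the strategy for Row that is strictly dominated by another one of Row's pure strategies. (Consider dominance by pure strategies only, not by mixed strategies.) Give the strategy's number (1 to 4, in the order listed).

1

Compare s1 with s4: 8 > 1, 5 > 3, 9 > 1, 9 > 8.
So s4 strictly dominates s1 for Row; s1 is strictly dominated.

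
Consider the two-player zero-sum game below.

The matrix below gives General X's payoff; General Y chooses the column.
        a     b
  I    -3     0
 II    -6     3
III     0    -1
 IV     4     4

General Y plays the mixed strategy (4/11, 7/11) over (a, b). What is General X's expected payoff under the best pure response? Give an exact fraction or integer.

4

I: (-3)·(4/11) + (0)·(7/11) = -12/11.
II: (-6)·(4/11) + (3)·(7/11) = -3/11.
III: (0)·(4/11) + (-1)·(7/11) = -7/11.
IV: (4)·(4/11) + (4)·(7/11) = 4.
The best pure response is IV with expected payoff 4.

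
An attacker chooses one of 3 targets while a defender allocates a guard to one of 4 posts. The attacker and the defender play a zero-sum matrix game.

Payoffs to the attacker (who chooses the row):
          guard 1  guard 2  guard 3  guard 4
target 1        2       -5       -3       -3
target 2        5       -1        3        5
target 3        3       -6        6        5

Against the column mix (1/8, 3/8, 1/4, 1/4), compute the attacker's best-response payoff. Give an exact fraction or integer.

target 1: (2)·(1/8) + (-5)·(3/8) + (-3)·(1/4) + (-3)·(1/4) = -25/8.
target 2: (5)·(1/8) + (-1)·(3/8) + (3)·(1/4) + (5)·(1/4) = 9/4.
target 3: (3)·(1/8) + (-6)·(3/8) + (6)·(1/4) + (5)·(1/4) = 7/8.
The best pure response is target 2 with expected payoff 9/4.

9/4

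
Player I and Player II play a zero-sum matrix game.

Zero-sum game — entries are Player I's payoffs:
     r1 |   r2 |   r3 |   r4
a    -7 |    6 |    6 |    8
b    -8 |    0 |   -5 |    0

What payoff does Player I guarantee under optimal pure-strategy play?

-7

Row minima: -7, -8 → Player I's maximin is -7.
Column maxima: -7, 6, 6, 8 → Player II's minimax is -7.
They coincide at (a, r1), so the value is -7.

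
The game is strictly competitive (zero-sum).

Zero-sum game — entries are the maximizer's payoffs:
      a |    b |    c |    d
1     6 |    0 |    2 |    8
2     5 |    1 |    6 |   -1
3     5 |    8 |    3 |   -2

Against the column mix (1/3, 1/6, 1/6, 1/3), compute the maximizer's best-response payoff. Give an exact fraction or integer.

1: (6)·(1/3) + (0)·(1/6) + (2)·(1/6) + (8)·(1/3) = 5.
2: (5)·(1/3) + (1)·(1/6) + (6)·(1/6) + (-1)·(1/3) = 5/2.
3: (5)·(1/3) + (8)·(1/6) + (3)·(1/6) + (-2)·(1/3) = 17/6.
The best pure response is 1 with expected payoff 5.

5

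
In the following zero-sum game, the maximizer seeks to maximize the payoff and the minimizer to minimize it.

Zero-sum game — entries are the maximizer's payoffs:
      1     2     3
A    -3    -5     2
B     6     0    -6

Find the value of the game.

Column 1 is strictly dominated by 2 for the minimizer (it gives the maximizer more in every row).
The remaining 2×2 game on (A, B) × (2, 3) has no saddle point. Let the maximizer play A with probability p; indifference gives −5p = 2p − 6(1−p), so p = 6/13.
Similarly the minimizer's optimal q on 2 is 8/13, and the value is -5·(8/13) + (2)·(5/13) = -30/13.

-30/13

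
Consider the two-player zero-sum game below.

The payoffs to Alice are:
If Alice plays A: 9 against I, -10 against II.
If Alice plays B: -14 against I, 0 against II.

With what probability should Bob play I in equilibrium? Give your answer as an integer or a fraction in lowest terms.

Row minima are -10 and -14, so Alice's maximin is -10; column maxima are 9 and 0, so Bob's minimax is 0. These differ, so the equilibrium is in mixed strategies.
Let Bob play I with probability q. Alice is indifferent when 9q − 10(1−q) = −14q, giving q = 10/33.

10/33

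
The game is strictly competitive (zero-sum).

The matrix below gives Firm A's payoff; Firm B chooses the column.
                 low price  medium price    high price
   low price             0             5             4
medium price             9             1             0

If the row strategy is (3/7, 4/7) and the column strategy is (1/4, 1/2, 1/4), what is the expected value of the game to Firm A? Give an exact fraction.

Against (1/4, 1/2, 1/4), each row's expected payoff is low price: 7/2; medium price: 11/4.
Taking the (3/7, 4/7)-weighted average: (3/7)·(7/2) + (4/7)·(11/4) = 43/14.

43/14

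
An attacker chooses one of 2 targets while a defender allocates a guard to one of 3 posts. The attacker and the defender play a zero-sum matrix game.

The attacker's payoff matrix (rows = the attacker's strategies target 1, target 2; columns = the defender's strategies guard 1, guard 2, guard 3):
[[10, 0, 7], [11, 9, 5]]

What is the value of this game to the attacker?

63/11

Column guard 1 is strictly dominated by guard 3 for the defender (it gives the attacker more in every row).
The remaining 2×2 game on (target 1, target 2) × (guard 2, guard 3) has no saddle point. Let the attacker play target 1 with probability p; indifference gives 9(1−p) = 7p + 5(1−p), so p = 4/11.
Similarly the defender's optimal q on guard 2 is 2/11, and the value is 0·(2/11) + (7)·(9/11) = 63/11.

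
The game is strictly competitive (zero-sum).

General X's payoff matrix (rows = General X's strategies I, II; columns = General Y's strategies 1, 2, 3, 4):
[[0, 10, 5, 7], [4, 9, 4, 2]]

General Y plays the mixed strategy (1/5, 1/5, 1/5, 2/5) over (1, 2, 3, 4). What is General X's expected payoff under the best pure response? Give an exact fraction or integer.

I: (0)·(1/5) + (10)·(1/5) + (5)·(1/5) + (7)·(2/5) = 29/5.
II: (4)·(1/5) + (9)·(1/5) + (4)·(1/5) + (2)·(2/5) = 21/5.
The best pure response is I with expected payoff 29/5.

29/5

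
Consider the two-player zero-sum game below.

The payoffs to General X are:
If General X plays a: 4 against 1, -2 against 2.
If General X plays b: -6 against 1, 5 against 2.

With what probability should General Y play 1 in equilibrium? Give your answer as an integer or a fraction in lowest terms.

7/17

Row minima are -2 and -6, so General X's maximin is -2; column maxima are 4 and 5, so General Y's minimax is 4. These differ, so the equilibrium is in mixed strategies.
Let General Y play 1 with probability q. General X is indifferent when 4q − 2(1−q) = −6q + 5(1−q), giving q = 7/17.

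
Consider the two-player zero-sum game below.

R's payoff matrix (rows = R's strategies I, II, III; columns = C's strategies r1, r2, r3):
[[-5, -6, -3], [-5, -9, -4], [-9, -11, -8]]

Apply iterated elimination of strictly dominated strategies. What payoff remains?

-6

Column r1 is strictly dominated by r2 for C (-6<-5, -9<-5, -11<-9); eliminate r1.
Row II is strictly dominated by row I (-6>-9, -3>-4); eliminate II.
Column r3 is strictly dominated by r2 for C (-6<-3, -11<-8); eliminate r3.
Row III is strictly dominated by row I (-6>-11); eliminate III.
Only (I, r2) remains, with payoff -6.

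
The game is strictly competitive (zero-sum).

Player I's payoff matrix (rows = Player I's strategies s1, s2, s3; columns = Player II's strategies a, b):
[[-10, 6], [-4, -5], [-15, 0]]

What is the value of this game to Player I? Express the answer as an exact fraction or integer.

-74/17

Row s3 is strictly dominated by row s1, so Player I never plays it.
The remaining 2×2 game on (s1, s2) × (a, b) has no saddle point. Let Player I play s1 with probability p; indifference gives −10p − 4(1−p) = 6p − 5(1−p), so p = 1/17.
Similarly Player II's optimal q on a is 11/17, and the value is -10·(11/17) + (6)·(6/17) = -74/17.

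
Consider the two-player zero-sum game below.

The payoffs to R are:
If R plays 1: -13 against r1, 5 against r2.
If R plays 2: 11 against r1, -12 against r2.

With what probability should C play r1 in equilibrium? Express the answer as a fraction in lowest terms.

17/41

Row minima are -13 and -12, so R's maximin is -12; column maxima are 11 and 5, so C's minimax is 5. These differ, so the equilibrium is in mixed strategies.
Let C play r1 with probability q. R is indifferent when −13q + 5(1−q) = 11q − 12(1−q), giving q = 17/41.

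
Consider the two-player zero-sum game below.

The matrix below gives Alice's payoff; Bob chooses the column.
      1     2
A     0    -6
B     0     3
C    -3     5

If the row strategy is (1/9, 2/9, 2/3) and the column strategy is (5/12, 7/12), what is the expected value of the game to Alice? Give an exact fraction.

10/9

Against (5/12, 7/12), each row's expected payoff is A: -7/2; B: 7/4; C: 5/3.
Taking the (1/9, 2/9, 2/3)-weighted average: (1/9)·(-7/2) + (2/9)·(7/4) + (2/3)·(5/3) = 10/9.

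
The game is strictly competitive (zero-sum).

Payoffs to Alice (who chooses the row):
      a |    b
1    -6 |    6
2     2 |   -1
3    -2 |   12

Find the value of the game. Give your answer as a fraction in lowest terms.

22/17

Row 1 is strictly dominated by row 3, so Alice never plays it.
The remaining 2×2 game on (2, 3) × (a, b) has no saddle point. Let Alice play 2 with probability p; indifference gives 2p − 2(1−p) = −p + 12(1−p), so p = 14/17.
Similarly Bob's optimal q on a is 13/17, and the value is 2·(13/17) + (-1)·(4/17) = 22/17.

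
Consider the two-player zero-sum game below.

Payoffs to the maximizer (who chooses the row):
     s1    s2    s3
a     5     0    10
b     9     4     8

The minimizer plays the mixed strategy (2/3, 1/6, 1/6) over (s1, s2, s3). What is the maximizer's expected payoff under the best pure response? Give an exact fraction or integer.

8

a: (5)·(2/3) + (0)·(1/6) + (10)·(1/6) = 5.
b: (9)·(2/3) + (4)·(1/6) + (8)·(1/6) = 8.
The best pure response is b with expected payoff 8.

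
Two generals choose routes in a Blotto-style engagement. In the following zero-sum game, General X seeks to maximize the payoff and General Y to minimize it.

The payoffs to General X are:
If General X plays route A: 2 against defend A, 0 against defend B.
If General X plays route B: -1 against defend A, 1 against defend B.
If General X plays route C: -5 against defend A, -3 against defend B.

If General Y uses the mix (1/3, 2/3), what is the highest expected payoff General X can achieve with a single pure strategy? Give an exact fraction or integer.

2/3

route A: (2)·(1/3) + (0)·(2/3) = 2/3.
route B: (-1)·(1/3) + (1)·(2/3) = 1/3.
route C: (-5)·(1/3) + (-3)·(2/3) = -11/3.
The best pure response is route A with expected payoff 2/3.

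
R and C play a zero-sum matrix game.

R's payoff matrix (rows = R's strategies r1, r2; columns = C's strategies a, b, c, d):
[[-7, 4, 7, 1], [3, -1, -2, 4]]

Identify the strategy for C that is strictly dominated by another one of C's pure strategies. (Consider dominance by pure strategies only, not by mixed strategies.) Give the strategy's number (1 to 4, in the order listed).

4

C prefers columns that give R less. Compare d with a: -7 < 1, 3 < 4.
So a strictly dominates d for C; d is strictly dominated.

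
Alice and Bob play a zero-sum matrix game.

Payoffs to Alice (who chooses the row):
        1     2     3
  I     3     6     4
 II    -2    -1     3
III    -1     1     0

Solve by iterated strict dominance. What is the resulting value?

3

Column 3 is strictly dominated by 1 for Bob (3<4, -2<3, -1<0); eliminate 3.
Column 2 is strictly dominated by 1 for Bob (3<6, -2<-1, -1<1); eliminate 2.
Row III is strictly dominated by row I (3>-1); eliminate III.
Row II is strictly dominated by row I (3>-2); eliminate II.
Only (I, 1) remains, with payoff 3.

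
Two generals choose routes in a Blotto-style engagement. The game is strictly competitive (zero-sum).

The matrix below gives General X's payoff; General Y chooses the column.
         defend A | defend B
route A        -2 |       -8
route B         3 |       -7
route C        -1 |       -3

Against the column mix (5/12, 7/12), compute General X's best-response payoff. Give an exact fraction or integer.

-13/6

route A: (-2)·(5/12) + (-8)·(7/12) = -11/2.
route B: (3)·(5/12) + (-7)·(7/12) = -17/6.
route C: (-1)·(5/12) + (-3)·(7/12) = -13/6.
The best pure response is route C with expected payoff -13/6.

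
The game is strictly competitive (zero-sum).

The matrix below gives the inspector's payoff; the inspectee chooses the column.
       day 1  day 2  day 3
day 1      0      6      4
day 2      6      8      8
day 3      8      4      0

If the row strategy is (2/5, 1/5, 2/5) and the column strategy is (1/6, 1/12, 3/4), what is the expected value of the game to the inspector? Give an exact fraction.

18/5

Against (1/6, 1/12, 3/4), each row's expected payoff is day 1: 7/2; day 2: 23/3; day 3: 5/3.
Taking the (2/5, 1/5, 2/5)-weighted average: (2/5)·(7/2) + (1/5)·(23/3) + (2/5)·(5/3) = 18/5.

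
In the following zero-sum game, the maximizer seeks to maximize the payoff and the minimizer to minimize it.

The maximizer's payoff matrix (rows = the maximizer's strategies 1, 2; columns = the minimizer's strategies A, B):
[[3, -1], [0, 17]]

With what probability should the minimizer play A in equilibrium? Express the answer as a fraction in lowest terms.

6/7

Row minima are -1 and 0, so the maximizer's maximin is 0; column maxima are 3 and 17, so the minimizer's minimax is 3. These differ, so the equilibrium is in mixed strategies.
Let the minimizer play A with probability q. The maximizer is indifferent when 3q − (1−q) = 17(1−q), giving q = 6/7.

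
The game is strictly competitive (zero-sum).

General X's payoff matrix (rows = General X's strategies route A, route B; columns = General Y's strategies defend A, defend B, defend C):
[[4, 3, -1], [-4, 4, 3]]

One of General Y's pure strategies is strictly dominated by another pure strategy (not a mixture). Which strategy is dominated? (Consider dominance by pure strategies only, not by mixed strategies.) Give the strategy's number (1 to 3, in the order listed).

General Y prefers columns that give General X less. Compare defend B with defend C: -1 < 3, 3 < 4.
So defend C strictly dominates defend B for General Y; defend B is strictly dominated.

2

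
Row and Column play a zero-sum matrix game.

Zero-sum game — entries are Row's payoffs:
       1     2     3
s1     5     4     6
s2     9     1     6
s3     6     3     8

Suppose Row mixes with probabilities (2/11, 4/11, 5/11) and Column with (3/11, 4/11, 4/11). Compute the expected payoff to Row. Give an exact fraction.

640/121

Against (3/11, 4/11, 4/11), each row's expected payoff is s1: 5; s2: 5; s3: 62/11.
Taking the (2/11, 4/11, 5/11)-weighted average: (2/11)·(5) + (4/11)·(5) + (5/11)·(62/11) = 640/121.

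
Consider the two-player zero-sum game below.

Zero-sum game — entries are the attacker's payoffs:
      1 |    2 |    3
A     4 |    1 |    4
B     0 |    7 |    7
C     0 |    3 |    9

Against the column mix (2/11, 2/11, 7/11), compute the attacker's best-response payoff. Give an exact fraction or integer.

A: (4)·(2/11) + (1)·(2/11) + (4)·(7/11) = 38/11.
B: (0)·(2/11) + (7)·(2/11) + (7)·(7/11) = 63/11.
C: (0)·(2/11) + (3)·(2/11) + (9)·(7/11) = 69/11.
The best pure response is C with expected payoff 69/11.

69/11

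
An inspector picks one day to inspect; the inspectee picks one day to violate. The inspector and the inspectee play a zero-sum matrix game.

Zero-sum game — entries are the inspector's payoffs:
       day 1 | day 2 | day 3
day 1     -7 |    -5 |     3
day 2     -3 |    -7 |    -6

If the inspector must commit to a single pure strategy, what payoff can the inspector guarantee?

The worst-case payoff for each row is day 1: -7, day 2: -7.
The best of these is -7.

-7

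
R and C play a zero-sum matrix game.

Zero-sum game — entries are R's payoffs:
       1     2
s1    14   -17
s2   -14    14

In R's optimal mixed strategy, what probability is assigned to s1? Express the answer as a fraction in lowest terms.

28/59

Row minima are -17 and -14, so R's maximin is -14; column maxima are 14 and 14, so C's minimax is 14. These differ, so the equilibrium is in mixed strategies.
Let R play s1 with probability p. C is indifferent when 14p − 14(1−p) = −17p + 14(1−p), giving p = 28/59.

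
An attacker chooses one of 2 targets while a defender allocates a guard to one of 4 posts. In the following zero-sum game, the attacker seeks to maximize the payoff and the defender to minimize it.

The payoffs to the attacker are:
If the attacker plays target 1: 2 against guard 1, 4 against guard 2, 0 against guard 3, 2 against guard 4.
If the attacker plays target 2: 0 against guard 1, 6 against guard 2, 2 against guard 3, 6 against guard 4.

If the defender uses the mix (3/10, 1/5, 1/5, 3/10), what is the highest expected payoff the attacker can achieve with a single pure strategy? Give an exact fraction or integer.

target 1: (2)·(3/10) + (4)·(1/5) + (0)·(1/5) + (2)·(3/10) = 2.
target 2: (0)·(3/10) + (6)·(1/5) + (2)·(1/5) + (6)·(3/10) = 17/5.
The best pure response is target 2 with expected payoff 17/5.

17/5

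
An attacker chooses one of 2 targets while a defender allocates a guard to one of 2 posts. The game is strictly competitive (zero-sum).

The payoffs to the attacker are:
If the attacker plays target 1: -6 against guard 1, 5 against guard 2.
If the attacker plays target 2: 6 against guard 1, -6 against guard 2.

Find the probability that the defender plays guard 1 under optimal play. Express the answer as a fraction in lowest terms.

Row minima are -6 and -6, so the attacker's maximin is -6; column maxima are 6 and 5, so the defender's minimax is 5. These differ, so the equilibrium is in mixed strategies.
Let the defender play guard 1 with probability q. The attacker is indifferent when −6q + 5(1−q) = 6q − 6(1−q), giving q = 11/23.

11/23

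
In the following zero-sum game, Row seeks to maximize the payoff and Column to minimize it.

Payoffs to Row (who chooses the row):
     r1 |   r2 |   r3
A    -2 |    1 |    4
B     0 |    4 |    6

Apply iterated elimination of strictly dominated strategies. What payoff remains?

Column r2 is strictly dominated by r1 for Column (-2<1, 0<4); eliminate r2.
Row A is strictly dominated by row B (0>-2, 6>4); eliminate A.
Column r3 is strictly dominated by r1 for Column (0<6); eliminate r3.
Only (B, r1) remains, with payoff 0.

0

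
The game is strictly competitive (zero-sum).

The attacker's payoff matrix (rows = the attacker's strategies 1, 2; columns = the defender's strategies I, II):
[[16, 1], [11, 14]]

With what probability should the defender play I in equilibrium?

13/18

Row minima are 1 and 11, so the attacker's maximin is 11; column maxima are 16 and 14, so the defender's minimax is 14. These differ, so the equilibrium is in mixed strategies.
Let the defender play I with probability q. The attacker is indifferent when 16q + (1−q) = 11q + 14(1−q), giving q = 13/18.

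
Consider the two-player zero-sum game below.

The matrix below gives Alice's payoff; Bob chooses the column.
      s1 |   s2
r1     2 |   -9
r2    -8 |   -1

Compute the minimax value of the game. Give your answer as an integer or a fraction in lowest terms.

-37/9

Row minima are -9 and -8, so Alice's maximin is -8; column maxima are 2 and -1, so Bob's minimax is -1. These differ, so the equilibrium is in mixed strategies.
Let Alice play r1 with probability p. Bob is indifferent when 2p − 8(1−p) = −9p − (1−p), giving p = 7/18.
Let Bob play s1 with probability q. Alice is indifferent when 2q − 9(1−q) = −8q − (1−q), giving q = 4/9.
The value is 2·(4/9) + (-9)·(5/9) = -37/9.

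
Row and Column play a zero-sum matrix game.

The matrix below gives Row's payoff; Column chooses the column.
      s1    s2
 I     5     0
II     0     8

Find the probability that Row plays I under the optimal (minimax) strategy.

8/13

Row minima are 0 and 0, so Row's maximin is 0; column maxima are 5 and 8, so Column's minimax is 5. These differ, so the equilibrium is in mixed strategies.
Let Row play I with probability p. Column is indifferent when 5p = 8(1−p), giving p = 8/13.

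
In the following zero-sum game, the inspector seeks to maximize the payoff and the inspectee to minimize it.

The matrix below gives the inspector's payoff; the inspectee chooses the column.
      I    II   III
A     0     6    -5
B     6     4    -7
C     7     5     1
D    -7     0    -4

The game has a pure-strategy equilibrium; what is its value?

1

Row minima: -5, -7, 1, -7 → the inspector's maximin is 1.
Column maxima: 7, 6, 1 → the inspectee's minimax is 1.
They coincide at (C, III), so the value is 1.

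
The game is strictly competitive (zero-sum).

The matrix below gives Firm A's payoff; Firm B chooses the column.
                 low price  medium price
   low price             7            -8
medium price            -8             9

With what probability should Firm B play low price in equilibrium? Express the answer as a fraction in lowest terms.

17/32

Row minima are -8 and -8, so Firm A's maximin is -8; column maxima are 7 and 9, so Firm B's minimax is 7. These differ, so the equilibrium is in mixed strategies.
Let Firm B play low price with probability q. Firm A is indifferent when 7q − 8(1−q) = −8q + 9(1−q), giving q = 17/32.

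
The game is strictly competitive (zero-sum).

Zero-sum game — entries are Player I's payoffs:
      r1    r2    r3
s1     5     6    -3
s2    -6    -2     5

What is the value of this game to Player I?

Column r2 is strictly dominated by r1 for Player II (it gives Player I more in every row).
The remaining 2×2 game on (s1, s2) × (r1, r3) has no saddle point. Let Player I play s1 with probability p; indifference gives 5p − 6(1−p) = −3p + 5(1−p), so p = 11/19.
Similarly Player II's optimal q on r1 is 8/19, and the value is 5·(8/19) + (-3)·(11/19) = 7/19.

7/19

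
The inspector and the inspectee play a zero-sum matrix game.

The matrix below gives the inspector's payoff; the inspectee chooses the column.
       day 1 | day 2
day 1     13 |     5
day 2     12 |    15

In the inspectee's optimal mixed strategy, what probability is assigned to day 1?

10/11

Row minima are 5 and 12, so the inspector's maximin is 12; column maxima are 13 and 15, so the inspectee's minimax is 13. These differ, so the equilibrium is in mixed strategies.
Let the inspectee play day 1 with probability q. The inspector is indifferent when 13q + 5(1−q) = 12q + 15(1−q), giving q = 10/11.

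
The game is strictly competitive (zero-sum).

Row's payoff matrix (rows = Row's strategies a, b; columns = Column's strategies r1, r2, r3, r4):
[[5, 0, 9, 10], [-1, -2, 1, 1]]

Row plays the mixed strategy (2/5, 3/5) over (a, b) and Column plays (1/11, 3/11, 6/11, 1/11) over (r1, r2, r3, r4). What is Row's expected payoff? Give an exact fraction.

138/55

Against (1/11, 3/11, 6/11, 1/11), each row's expected payoff is a: 69/11; b: 0.
Taking the (2/5, 3/5)-weighted average: (2/5)·(69/11) + (3/5)·(0) = 138/55.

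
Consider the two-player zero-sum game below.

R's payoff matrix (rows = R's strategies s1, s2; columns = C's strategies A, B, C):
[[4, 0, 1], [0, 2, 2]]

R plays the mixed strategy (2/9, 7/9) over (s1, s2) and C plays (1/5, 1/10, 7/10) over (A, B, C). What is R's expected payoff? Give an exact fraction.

Against (1/5, 1/10, 7/10), each row's expected payoff is s1: 3/2; s2: 8/5.
Taking the (2/9, 7/9)-weighted average: (2/9)·(3/2) + (7/9)·(8/5) = 71/45.

71/45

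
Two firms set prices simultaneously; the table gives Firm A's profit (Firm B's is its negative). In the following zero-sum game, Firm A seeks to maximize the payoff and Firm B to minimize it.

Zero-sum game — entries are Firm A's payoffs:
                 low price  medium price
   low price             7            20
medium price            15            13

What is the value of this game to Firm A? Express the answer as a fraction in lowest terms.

209/15

Row minima are 7 and 13, so Firm A's maximin is 13; column maxima are 15 and 20, so Firm B's minimax is 15. These differ, so the equilibrium is in mixed strategies.
Let Firm A play low price with probability p. Firm B is indifferent when 7p + 15(1−p) = 20p + 13(1−p), giving p = 2/15.
Let Firm B play low price with probability q. Firm A is indifferent when 7q + 20(1−q) = 15q + 13(1−q), giving q = 7/15.
The value is 7·(7/15) + (20)·(8/15) = 209/15.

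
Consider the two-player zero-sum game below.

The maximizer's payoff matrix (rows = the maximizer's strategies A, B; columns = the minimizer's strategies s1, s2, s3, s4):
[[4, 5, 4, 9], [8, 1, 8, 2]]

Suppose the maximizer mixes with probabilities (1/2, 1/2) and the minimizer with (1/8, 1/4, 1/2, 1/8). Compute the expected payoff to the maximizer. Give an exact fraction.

Against (1/8, 1/4, 1/2, 1/8), each row's expected payoff is A: 39/8; B: 11/2.
Taking the (1/2, 1/2)-weighted average: (1/2)·(39/8) + (1/2)·(11/2) = 83/16.

83/16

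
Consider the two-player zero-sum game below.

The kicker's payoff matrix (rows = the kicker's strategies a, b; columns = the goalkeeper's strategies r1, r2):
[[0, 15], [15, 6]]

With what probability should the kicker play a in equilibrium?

Row minima are 0 and 6, so the kicker's maximin is 6; column maxima are 15 and 15, so the goalkeeper's minimax is 15. These differ, so the equilibrium is in mixed strategies.
Let the kicker play a with probability p. The goalkeeper is indifferent when 15(1−p) = 15p + 6(1−p), giving p = 3/8.

3/8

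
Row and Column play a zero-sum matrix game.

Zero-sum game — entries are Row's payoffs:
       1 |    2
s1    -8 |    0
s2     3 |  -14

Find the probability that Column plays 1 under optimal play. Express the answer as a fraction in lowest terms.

Row minima are -8 and -14, so Row's maximin is -8; column maxima are 3 and 0, so Column's minimax is 0. These differ, so the equilibrium is in mixed strategies.
Let Column play 1 with probability q. Row is indifferent when −8q = 3q − 14(1−q), giving q = 14/25.

14/25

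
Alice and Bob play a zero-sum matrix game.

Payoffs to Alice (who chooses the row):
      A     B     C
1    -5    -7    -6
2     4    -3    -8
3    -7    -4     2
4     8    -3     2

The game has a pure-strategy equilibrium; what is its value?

-3

Row minima: -7, -8, -7, -3 → Alice's maximin is -3.
Column maxima: 8, -3, 2 → Bob's minimax is -3.
They coincide at (4, B), so the value is -3.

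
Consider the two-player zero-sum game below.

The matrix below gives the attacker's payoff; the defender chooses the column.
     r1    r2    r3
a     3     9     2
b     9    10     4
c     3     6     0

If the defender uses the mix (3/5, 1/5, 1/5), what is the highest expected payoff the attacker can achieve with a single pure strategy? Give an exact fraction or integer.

a: (3)·(3/5) + (9)·(1/5) + (2)·(1/5) = 4.
b: (9)·(3/5) + (10)·(1/5) + (4)·(1/5) = 41/5.
c: (3)·(3/5) + (6)·(1/5) + (0)·(1/5) = 3.
The best pure response is b with expected payoff 41/5.

41/5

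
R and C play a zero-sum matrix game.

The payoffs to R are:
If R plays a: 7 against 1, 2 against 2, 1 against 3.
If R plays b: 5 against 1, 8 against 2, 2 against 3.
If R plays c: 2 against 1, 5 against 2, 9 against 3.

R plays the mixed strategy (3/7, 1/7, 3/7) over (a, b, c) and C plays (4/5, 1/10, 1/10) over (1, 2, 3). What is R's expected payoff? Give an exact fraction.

Against (4/5, 1/10, 1/10), each row's expected payoff is a: 59/10; b: 5; c: 3.
Taking the (3/7, 1/7, 3/7)-weighted average: (3/7)·(59/10) + (1/7)·(5) + (3/7)·(3) = 317/70.

317/70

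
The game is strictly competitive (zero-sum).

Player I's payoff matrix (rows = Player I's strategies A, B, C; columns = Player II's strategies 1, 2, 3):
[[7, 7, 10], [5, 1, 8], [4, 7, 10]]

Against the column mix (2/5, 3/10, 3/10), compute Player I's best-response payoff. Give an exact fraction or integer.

79/10

A: (7)·(2/5) + (7)·(3/10) + (10)·(3/10) = 79/10.
B: (5)·(2/5) + (1)·(3/10) + (8)·(3/10) = 47/10.
C: (4)·(2/5) + (7)·(3/10) + (10)·(3/10) = 67/10.
The best pure response is A with expected payoff 79/10.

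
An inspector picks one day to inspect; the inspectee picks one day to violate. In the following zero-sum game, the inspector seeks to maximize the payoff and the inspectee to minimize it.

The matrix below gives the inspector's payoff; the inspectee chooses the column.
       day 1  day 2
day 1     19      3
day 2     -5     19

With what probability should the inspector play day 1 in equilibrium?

3/5

Row minima are 3 and -5, so the inspector's maximin is 3; column maxima are 19 and 19, so the inspectee's minimax is 19. These differ, so the equilibrium is in mixed strategies.
Let the inspector play day 1 with probability p. The inspectee is indifferent when 19p − 5(1−p) = 3p + 19(1−p), giving p = 3/5.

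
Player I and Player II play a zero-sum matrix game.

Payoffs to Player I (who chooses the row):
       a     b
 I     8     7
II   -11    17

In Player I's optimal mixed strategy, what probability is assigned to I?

28/29

Row minima are 7 and -11, so Player I's maximin is 7; column maxima are 8 and 17, so Player II's minimax is 8. These differ, so the equilibrium is in mixed strategies.
Let Player I play I with probability p. Player II is indifferent when 8p − 11(1−p) = 7p + 17(1−p), giving p = 28/29.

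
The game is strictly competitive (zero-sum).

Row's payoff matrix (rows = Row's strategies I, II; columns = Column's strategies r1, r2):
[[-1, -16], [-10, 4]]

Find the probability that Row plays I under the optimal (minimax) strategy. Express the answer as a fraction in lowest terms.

Row minima are -16 and -10, so Row's maximin is -10; column maxima are -1 and 4, so Column's minimax is -1. These differ, so the equilibrium is in mixed strategies.
Let Row play I with probability p. Column is indifferent when −p − 10(1−p) = −16p + 4(1−p), giving p = 14/29.

14/29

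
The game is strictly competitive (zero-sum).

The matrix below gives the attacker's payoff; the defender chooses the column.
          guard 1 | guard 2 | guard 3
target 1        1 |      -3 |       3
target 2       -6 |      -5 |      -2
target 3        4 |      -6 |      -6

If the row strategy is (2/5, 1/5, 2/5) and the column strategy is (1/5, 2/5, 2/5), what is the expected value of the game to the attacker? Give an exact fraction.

Against (1/5, 2/5, 2/5), each row's expected payoff is target 1: 1/5; target 2: -4; target 3: -4.
Taking the (2/5, 1/5, 2/5)-weighted average: (2/5)·(1/5) + (1/5)·(-4) + (2/5)·(-4) = -58/25.

-58/25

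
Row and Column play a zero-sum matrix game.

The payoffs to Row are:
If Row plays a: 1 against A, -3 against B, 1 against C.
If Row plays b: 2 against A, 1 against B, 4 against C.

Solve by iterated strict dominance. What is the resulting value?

Column C is strictly dominated by B for Column (-3<1, 1<4); eliminate C.
Row a is strictly dominated by row b (2>1, 1>-3); eliminate a.
Column A is strictly dominated by B for Column (1<2); eliminate A.
Only (b, B) remains, with payoff 1.

1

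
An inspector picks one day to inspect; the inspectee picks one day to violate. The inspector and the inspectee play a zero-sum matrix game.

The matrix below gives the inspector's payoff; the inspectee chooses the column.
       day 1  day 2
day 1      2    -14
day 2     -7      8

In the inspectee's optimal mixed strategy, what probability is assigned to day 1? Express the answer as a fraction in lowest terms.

22/31

Row minima are -14 and -7, so the inspector's maximin is -7; column maxima are 2 and 8, so the inspectee's minimax is 2. These differ, so the equilibrium is in mixed strategies.
Let the inspectee play day 1 with probability q. The inspector is indifferent when 2q − 14(1−q) = −7q + 8(1−q), giving q = 22/31.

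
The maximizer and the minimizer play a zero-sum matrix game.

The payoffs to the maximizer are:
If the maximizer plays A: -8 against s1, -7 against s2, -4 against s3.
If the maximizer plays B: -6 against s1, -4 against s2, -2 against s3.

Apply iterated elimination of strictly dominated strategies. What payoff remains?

-6

Row A is strictly dominated by row B (-6>-8, -4>-7, -2>-4); eliminate A.
Column s3 is strictly dominated by s1 for the minimizer (-6<-2); eliminate s3.
Column s2 is strictly dominated by s1 for the minimizer (-6<-4); eliminate s2.
Only (B, s1) remains, with payoff -6.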